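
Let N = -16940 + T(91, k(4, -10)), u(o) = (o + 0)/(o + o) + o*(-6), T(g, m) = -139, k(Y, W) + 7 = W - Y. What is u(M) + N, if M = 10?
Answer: -34277/2 ≈ -17139.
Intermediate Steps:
k(Y, W) = -7 + W - Y (k(Y, W) = -7 + (W - Y) = -7 + W - Y)
u(o) = ½ - 6*o (u(o) = o/((2*o)) - 6*o = o*(1/(2*o)) - 6*o = ½ - 6*o)
N = -17079 (N = -16940 - 139 = -17079)
u(M) + N = (½ - 6*10) - 17079 = (½ - 60) - 17079 = -119/2 - 17079 = -34277/2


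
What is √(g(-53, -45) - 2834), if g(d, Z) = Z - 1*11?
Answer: 17*I*√10 ≈ 53.759*I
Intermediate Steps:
g(d, Z) = -11 + Z (g(d, Z) = Z - 11 = -11 + Z)
√(g(-53, -45) - 2834) = √((-11 - 45) - 2834) = √(-56 - 2834) = √(-2890) = 17*I*√10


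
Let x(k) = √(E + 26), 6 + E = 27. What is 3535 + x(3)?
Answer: 3535 + √47 ≈ 3541.9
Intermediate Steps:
E = 21 (E = -6 + 27 = 21)
x(k) = √47 (x(k) = √(21 + 26) = √47)
3535 + x(3) = 3535 + √47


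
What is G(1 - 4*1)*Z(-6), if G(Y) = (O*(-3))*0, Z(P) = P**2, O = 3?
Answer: 0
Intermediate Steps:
G(Y) = 0 (G(Y) = (3*(-3))*0 = -9*0 = 0)
G(1 - 4*1)*Z(-6) = 0*(-6)**2 = 0*36 = 0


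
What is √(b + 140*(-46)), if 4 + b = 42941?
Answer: √36497 ≈ 191.04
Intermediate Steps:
b = 42937 (b = -4 + 42941 = 42937)
√(b + 140*(-46)) = √(42937 + 140*(-46)) = √(42937 - 6440) = √36497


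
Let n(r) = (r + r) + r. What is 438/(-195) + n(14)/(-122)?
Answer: -10271/3965 ≈ -2.5904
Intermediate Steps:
n(r) = 3*r (n(r) = 2*r + r = 3*r)
438/(-195) + n(14)/(-122) = 438/(-195) + (3*14)/(-122) = 438*(-1/195) + 42*(-1/122) = -146/65 - 21/61 = -10271/3965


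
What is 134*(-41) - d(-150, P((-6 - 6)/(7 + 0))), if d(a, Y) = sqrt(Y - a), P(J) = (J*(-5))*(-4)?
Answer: -5494 - 9*sqrt(70)/7 ≈ -5504.8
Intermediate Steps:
P(J) = 20*J (P(J) = -5*J*(-4) = 20*J)
134*(-41) - d(-150, P((-6 - 6)/(7 + 0))) = 134*(-41) - sqrt(20*((-6 - 6)/(7 + 0)) - 1*(-150)) = -5494 - sqrt(20*(-12/7) + 150) = -5494 - sqrt(-240/7 + 150) = -5494 - sqrt(810/7) = -5494 - 9*sqrt(70)/7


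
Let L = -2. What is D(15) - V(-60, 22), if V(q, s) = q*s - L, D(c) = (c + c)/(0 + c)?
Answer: 1320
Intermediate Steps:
D(c) = 2 (D(c) = (2*c)/c = 2)
V(q, s) = 2 + q*s (V(q, s) = q*s - 1*(-2) = q*s + 2 = 2 + q*s)
D(15) - V(-60, 22) = 2 - (2 - 60*22) = 2 - (2 - 1320) = 2 - 1*(-1318) = 2 + 1318 = 1320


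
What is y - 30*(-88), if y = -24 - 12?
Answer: 2604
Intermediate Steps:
y = -36 (y = -24 - 1*12 = -24 - 12 = -36)
y - 30*(-88) = -36 - 30*(-88) = -36 + 2640 = 2604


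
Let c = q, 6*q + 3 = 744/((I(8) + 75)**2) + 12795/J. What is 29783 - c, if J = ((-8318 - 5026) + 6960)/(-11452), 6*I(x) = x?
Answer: 620737892035/23913096 ≈ 25958.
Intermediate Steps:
I(x) = x/6
J = 228/409 (J = (-13344 + 6960)*(-1/11452) = -6384*(-1/11452) = 228/409 ≈ 0.55746)
q = 91465846133/23913096 (q = -1/2 + (744/(((1/6)*8 + 75)**2) + 12795/(228/409))/6 = -1/2 + (744/((4/3 + 75)**2) + 12795*(409/228))/6 = -1/2 + (744/((229/3)**2) + 1744385/76)/6 = -1/2 + (744/(52441/9) + 1744385/76)/6 = -1/2 + (744*(9/52441) + 1744385/76)/6 = -1/2 + (6696/52441 + 1744385/76)/6 = -1/2 + (1/6)*(91477802681/3985516) = -1/2 + 91477802681/23913096 = 91465846133/23913096 ≈ 3824.9)
c = 91465846133/23913096 ≈ 3824.9
29783 - c = 29783 - 1*91465846133/23913096 = 29783 - 91465846133/23913096 = 620737892035/23913096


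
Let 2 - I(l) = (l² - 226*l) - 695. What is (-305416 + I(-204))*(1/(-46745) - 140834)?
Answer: 2583537912012309/46745 ≈ 5.5269e+10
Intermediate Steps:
I(l) = 697 - l² + 226*l (I(l) = 2 - ((l² - 226*l) - 695) = 2 - (-695 + l² - 226*l) = 2 + (695 - l² + 226*l) = 697 - l² + 226*l)
(-305416 + I(-204))*(1/(-46745) - 140834) = (-305416 + (697 - 1*(-204)² + 226*(-204)))*(1/(-46745) - 140834) = (-305416 + (697 - 1*41616 - 46104))*(-1/46745 - 140834) = (-305416 + (697 - 41616 - 46104))*(-6583285331/46745) = (-305416 - 87023)*(-6583285331/46745) = -392439*(-6583285331/46745) = 2583537912012309/46745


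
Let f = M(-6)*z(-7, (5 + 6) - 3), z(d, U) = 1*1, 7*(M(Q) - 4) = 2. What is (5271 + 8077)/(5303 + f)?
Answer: 93436/37151 ≈ 2.5150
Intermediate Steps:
M(Q) = 30/7 (M(Q) = 4 + (⅐)*2 = 4 + 2/7 = 30/7)
z(d, U) = 1
f = 30/7 (f = (30/7)*1 = 30/7 ≈ 4.2857)
(5271 + 8077)/(5303 + f) = (5271 + 8077)/(5303 + 30/7) = 13348/(37151/7) = 13348*(7/37151) = 93436/37151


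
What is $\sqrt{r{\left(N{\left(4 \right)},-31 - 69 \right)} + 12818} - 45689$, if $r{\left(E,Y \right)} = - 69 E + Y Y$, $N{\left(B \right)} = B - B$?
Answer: $-45689 + \sqrt{22818} \approx -45538.0$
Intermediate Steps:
$N{\left(B \right)} = 0$
$r{\left(E,Y \right)} = Y^{2} - 69 E$ ($r{\left(E,Y \right)} = - 69 E + Y^{2} = Y^{2} - 69 E$)
$\sqrt{r{\left(N{\left(4 \right)},-31 - 69 \right)} + 12818} - 45689 = \sqrt{\left(\left(-31 - 69\right)^{2} - 0\right) + 12818} - 45689 = \sqrt{\left(\left(-100\right)^{2} + 0\right) + 12818} - 45689 = \sqrt{\left(10000 + 0\right) + 12818} - 45689 = \sqrt{10000 + 12818} - 45689 = \sqrt{22818} - 45689 = -45689 + \sqrt{22818}$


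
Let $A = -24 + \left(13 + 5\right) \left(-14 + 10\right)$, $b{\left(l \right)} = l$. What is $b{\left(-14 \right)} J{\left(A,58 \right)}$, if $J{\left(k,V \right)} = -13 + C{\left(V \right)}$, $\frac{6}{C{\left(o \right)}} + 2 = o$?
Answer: $\frac{361}{2} \approx 180.5$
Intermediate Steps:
$A = -96$ ($A = -24 + 18 \left(-4\right) = -24 - 72 = -96$)
$C{\left(o \right)} = \frac{6}{-2 + o}$
$J{\left(k,V \right)} = -13 + \frac{6}{-2 + V}$
$b{\left(-14 \right)} J{\left(A,58 \right)} = - 14 \frac{32 - 754}{-2 + 58} = - 14 \frac{32 - 754}{56} = - 14 \cdot \frac{1}{56} \left(-722\right) = \left(-14\right) \left(- \frac{361}{28}\right) = \frac{361}{2}$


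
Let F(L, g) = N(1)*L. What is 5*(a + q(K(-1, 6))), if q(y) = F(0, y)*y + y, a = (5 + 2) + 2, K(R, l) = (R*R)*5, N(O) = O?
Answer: 70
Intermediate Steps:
K(R, l) = 5*R² (K(R, l) = R²*5 = 5*R²)
a = 9 (a = 7 + 2 = 9)
F(L, g) = L (F(L, g) = 1*L = L)
q(y) = y (q(y) = 0*y + y = 0 + y = y)
5*(a + q(K(-1, 6))) = 5*(9 + 5*(-1)²) = 5*(9 + 5*1) = 5*(9 + 5) = 5*14 = 70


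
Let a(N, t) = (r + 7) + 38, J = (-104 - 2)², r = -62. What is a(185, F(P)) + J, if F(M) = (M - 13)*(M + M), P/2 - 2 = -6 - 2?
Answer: 11219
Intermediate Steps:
P = -12 (P = 4 + 2*(-6 - 2) = 4 + 2*(-8) = 4 - 16 = -12)
J = 11236 (J = (-106)² = 11236)
F(M) = 2*M*(-13 + M) (F(M) = (-13 + M)*(2*M) = 2*M*(-13 + M))
a(N, t) = -17 (a(N, t) = (-62 + 7) + 38 = -55 + 38 = -17)
a(185, F(P)) + J = -17 + 11236 = 11219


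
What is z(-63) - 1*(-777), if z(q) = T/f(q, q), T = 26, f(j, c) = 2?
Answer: 790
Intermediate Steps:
z(q) = 13 (z(q) = 26/2 = 26*(½) = 13)
z(-63) - 1*(-777) = 13 - 1*(-777) = 13 + 777 = 790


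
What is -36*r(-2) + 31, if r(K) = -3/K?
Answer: -23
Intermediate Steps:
-36*r(-2) + 31 = -(-108)/(-2) + 31 = -(-108)*(-1)/2 + 31 = -36*3/2 + 31 = -54 + 31 = -23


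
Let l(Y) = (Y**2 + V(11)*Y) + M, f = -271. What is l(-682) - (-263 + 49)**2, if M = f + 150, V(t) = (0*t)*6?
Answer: 419207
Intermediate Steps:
V(t) = 0 (V(t) = 0*6 = 0)
M = -121 (M = -271 + 150 = -121)
l(Y) = -121 + Y**2 (l(Y) = (Y**2 + 0*Y) - 121 = (Y**2 + 0) - 121 = Y**2 - 121 = -121 + Y**2)
l(-682) - (-263 + 49)**2 = (-121 + (-682)**2) - (-263 + 49)**2 = (-121 + 465124) - 1*(-214)**2 = 465003 - 1*45796 = 465003 - 45796 = 419207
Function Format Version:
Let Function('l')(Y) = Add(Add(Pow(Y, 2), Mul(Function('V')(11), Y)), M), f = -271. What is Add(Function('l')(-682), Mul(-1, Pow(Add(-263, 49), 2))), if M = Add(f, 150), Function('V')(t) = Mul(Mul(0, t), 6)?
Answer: 419207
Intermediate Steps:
Function('V')(t) = 0 (Function('V')(t) = Mul(0, 6) = 0)
M = -121 (M = Add(-271, 150) = -121)
Function('l')(Y) = Add(-121, Pow(Y, 2)) (Function('l')(Y) = Add(Add(Pow(Y, 2), Mul(0, Y)), -121) = Add(Add(Pow(Y, 2), 0), -121) = Add(Pow(Y, 2), -121) = Add(-121, Pow(Y, 2)))
Add(Function('l')(-682), Mul(-1, Pow(Add(-263, 49), 2))) = Add(Add(-121, Pow(-682, 2)), Mul(-1, Pow(Add(-263, 49), 2))) = Add(Add(-121, 465124), Mul(-1, Pow(-214, 2))) = Add(465003, Mul(-1, 45796)) = Add(465003, -45796) = 419207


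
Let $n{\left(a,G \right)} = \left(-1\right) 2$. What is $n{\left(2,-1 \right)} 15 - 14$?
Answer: $-44$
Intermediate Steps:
$n{\left(a,G \right)} = -2$
$n{\left(2,-1 \right)} 15 - 14 = \left(-2\right) 15 - 14 = -30 - 14 = -44$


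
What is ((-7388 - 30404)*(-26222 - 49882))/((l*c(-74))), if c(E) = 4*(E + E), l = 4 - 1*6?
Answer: 89878824/37 ≈ 2.4292e+6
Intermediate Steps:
l = -2 (l = 4 - 6 = -2)
c(E) = 8*E (c(E) = 4*(2*E) = 8*E)
((-7388 - 30404)*(-26222 - 49882))/((l*c(-74))) = ((-7388 - 30404)*(-26222 - 49882))/((-16*(-74))) = (-37792*(-76104))/((-2*(-592))) = 2876122368/1184 = 2876122368*(1/1184) = 89878824/37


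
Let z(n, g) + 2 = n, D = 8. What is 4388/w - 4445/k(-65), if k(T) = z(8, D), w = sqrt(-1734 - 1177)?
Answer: -4445/6 - 4388*I*sqrt(2911)/2911 ≈ -740.83 - 81.329*I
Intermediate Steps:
z(n, g) = -2 + n
w = I*sqrt(2911) (w = sqrt(-2911) = I*sqrt(2911) ≈ 53.954*I)
k(T) = 6 (k(T) = -2 + 8 = 6)
4388/w - 4445/k(-65) = 4388/((I*sqrt(2911))) - 4445/6 = 4388*(-I*sqrt(2911)/2911) - 4445*1/6 = -4388*I*sqrt(2911)/2911 - 4445/6 = -4445/6 - 4388*I*sqrt(2911)/2911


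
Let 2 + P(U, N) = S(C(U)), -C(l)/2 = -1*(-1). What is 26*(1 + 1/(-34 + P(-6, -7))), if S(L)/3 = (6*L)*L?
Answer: 481/18 ≈ 26.722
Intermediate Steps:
C(l) = -2 (C(l) = -(-2)*(-1) = -2*1 = -2)
S(L) = 18*L**2 (S(L) = 3*((6*L)*L) = 3*(6*L**2) = 18*L**2)
P(U, N) = 70 (P(U, N) = -2 + 18*(-2)**2 = -2 + 18*4 = -2 + 72 = 70)
26*(1 + 1/(-34 + P(-6, -7))) = 26*(1 + 1/(-34 + 70)) = 26*(1 + 1/36) = 26*(37/36) = 481/18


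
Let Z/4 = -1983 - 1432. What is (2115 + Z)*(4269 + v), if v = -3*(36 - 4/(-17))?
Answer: -816520125/17 ≈ -4.8031e+7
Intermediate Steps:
Z = -13660 (Z = 4*(-1983 - 1432) = 4*(-3415) = -13660)
v = -1848/17 (v = -3*(36 - 4*(-1/17)) = -3*(36 + 4/17) = -3*616/17 = -1848/17 ≈ -108.71)
(2115 + Z)*(4269 + v) = (2115 - 13660)*(4269 - 1848/17) = -11545*70725/17 = -816520125/17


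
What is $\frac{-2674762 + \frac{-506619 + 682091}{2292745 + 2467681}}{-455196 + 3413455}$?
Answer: $- \frac{578773017870}{640116957197} \approx -0.90417$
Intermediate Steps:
$\frac{-2674762 + \frac{-506619 + 682091}{2292745 + 2467681}}{-455196 + 3413455} = \frac{-2674762 + \frac{175472}{4760426}}{2958259} = \left(-2674762 + 175472 \cdot \frac{1}{4760426}\right) \frac{1}{2958259} = \left(-2674762 + \frac{7976}{216383}\right) \frac{1}{2958259} = \left(- \frac{578773017870}{216383}\right) \frac{1}{2958259} = - \frac{578773017870}{640116957197}$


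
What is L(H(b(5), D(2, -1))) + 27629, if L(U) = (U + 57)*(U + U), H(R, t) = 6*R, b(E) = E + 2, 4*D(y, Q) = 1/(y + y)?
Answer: 35945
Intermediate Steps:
D(y, Q) = 1/(8*y) (D(y, Q) = 1/(4*(y + y)) = 1/(4*((2*y))) = (1/(2*y))/4 = 1/(8*y))
b(E) = 2 + E
L(U) = 2*U*(57 + U) (L(U) = (57 + U)*(2*U) = 2*U*(57 + U))
L(H(b(5), D(2, -1))) + 27629 = 2*(6*(2 + 5))*(57 + 6*(2 + 5)) + 27629 = 2*(6*7)*(57 + 6*7) + 27629 = 2*42*(57 + 42) + 27629 = 2*42*99 + 27629 = 8316 + 27629 = 35945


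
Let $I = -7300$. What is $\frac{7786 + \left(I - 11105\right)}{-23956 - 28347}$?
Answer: $\frac{10619}{52303} \approx 0.20303$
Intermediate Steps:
$\frac{7786 + \left(I - 11105\right)}{-23956 - 28347} = \frac{7786 - 18405}{-23956 - 28347} = \frac{7786 - 18405}{-52303} = \left(7786 - 18405\right) \left(- \frac{1}{52303}\right) = \left(-10619\right) \left(- \frac{1}{52303}\right) = \frac{10619}{52303}$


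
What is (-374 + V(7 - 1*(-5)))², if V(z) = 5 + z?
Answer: 127449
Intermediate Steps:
(-374 + V(7 - 1*(-5)))² = (-374 + (5 + (7 - 1*(-5))))² = (-374 + (5 + (7 + 5)))² = (-374 + (5 + 12))² = (-374 + 17)² = (-357)² = 127449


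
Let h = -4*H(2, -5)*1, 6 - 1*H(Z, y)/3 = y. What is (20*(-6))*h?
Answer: 15840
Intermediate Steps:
H(Z, y) = 18 - 3*y
h = -132 (h = -4*(18 - 3*(-5))*1 = -4*(18 + 15)*1 = -4*33*1 = -132*1 = -132)
(20*(-6))*h = (20*(-6))*(-132) = -120*(-132) = 15840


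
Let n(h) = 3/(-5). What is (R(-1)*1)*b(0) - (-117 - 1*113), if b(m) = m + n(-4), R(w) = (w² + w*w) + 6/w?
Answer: 1162/5 ≈ 232.40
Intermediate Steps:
n(h) = -⅗ (n(h) = 3*(-⅕) = -⅗)
R(w) = 2*w² + 6/w (R(w) = (w² + w²) + 6/w = 2*w² + 6/w)
b(m) = -⅗ + m (b(m) = m - ⅗ = -⅗ + m)
(R(-1)*1)*b(0) - (-117 - 1*113) = ((2*(3 + (-1)³)/(-1))*1)*(-⅗ + 0) - (-117 - 1*113) = ((2*(-1)*(3 - 1))*1)*(-⅗) - (-117 - 113) = ((2*(-1)*2)*1)*(-⅗) - 1*(-230) = -4*1*(-⅗) + 230 = -4*(-⅗) + 230 = 12/5 + 230 = 1162/5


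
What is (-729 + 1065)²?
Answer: 112896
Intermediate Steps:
(-729 + 1065)² = 336² = 112896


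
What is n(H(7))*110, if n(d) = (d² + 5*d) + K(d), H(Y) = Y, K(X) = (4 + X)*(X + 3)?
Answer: 21340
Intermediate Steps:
K(X) = (3 + X)*(4 + X) (K(X) = (4 + X)*(3 + X) = (3 + X)*(4 + X))
n(d) = 12 + 2*d² + 12*d (n(d) = (d² + 5*d) + (12 + d² + 7*d) = 12 + 2*d² + 12*d)
n(H(7))*110 = (12 + 2*7² + 12*7)*110 = (12 + 2*49 + 84)*110 = (12 + 98 + 84)*110 = 194*110 = 21340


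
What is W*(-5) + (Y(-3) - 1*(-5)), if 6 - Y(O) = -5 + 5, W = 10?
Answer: -39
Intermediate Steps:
Y(O) = 6 (Y(O) = 6 - (-5 + 5) = 6 - 1*0 = 6 + 0 = 6)
W*(-5) + (Y(-3) - 1*(-5)) = 10*(-5) + (6 - 1*(-5)) = -50 + (6 + 5) = -50 + 11 = -39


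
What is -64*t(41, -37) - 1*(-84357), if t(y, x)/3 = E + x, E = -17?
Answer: 94725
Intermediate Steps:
t(y, x) = -51 + 3*x (t(y, x) = 3*(-17 + x) = -51 + 3*x)
-64*t(41, -37) - 1*(-84357) = -64*(-51 + 3*(-37)) - 1*(-84357) = -64*(-51 - 111) + 84357 = -64*(-162) + 84357 = 10368 + 84357 = 94725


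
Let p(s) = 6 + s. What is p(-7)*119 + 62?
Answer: -57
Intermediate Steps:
p(-7)*119 + 62 = (6 - 7)*119 + 62 = -1*119 + 62 = -119 + 62 = -57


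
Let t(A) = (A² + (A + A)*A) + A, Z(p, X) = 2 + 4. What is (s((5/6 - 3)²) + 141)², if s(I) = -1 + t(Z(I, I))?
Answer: 64516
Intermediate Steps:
Z(p, X) = 6
t(A) = A + 3*A² (t(A) = (A² + (2*A)*A) + A = (A² + 2*A²) + A = 3*A² + A = A + 3*A²)
s(I) = 113 (s(I) = -1 + 6*(1 + 3*6) = -1 + 6*(1 + 18) = -1 + 6*19 = -1 + 114 = 113)
(s((5/6 - 3)²) + 141)² = (113 + 141)² = 254² = 64516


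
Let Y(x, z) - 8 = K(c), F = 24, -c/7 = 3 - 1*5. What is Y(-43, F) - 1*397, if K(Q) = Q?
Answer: -375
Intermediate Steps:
c = 14 (c = -7*(3 - 1*5) = -7*(3 - 5) = -7*(-2) = 14)
Y(x, z) = 22 (Y(x, z) = 8 + 14 = 22)
Y(-43, F) - 1*397 = 22 - 1*397 = 22 - 397 = -375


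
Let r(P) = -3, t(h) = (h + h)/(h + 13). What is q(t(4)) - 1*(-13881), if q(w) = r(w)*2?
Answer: 13875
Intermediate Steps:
t(h) = 2*h/(13 + h) (t(h) = (2*h)/(13 + h) = 2*h/(13 + h))
q(w) = -6 (q(w) = -3*2 = -6)
q(t(4)) - 1*(-13881) = -6 - 1*(-13881) = -6 + 13881 = 13875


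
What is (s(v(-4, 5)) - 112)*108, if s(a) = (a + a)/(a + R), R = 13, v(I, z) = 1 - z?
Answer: -12192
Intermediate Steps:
s(a) = 2*a/(13 + a) (s(a) = (a + a)/(a + 13) = (2*a)/(13 + a) = 2*a/(13 + a))
(s(v(-4, 5)) - 112)*108 = (2*(1 - 1*5)/(13 + (1 - 1*5)) - 112)*108 = (2*(1 - 5)/(13 + (1 - 5)) - 112)*108 = (2*(-4)/(13 - 4) - 112)*108 = (2*(-4)/9 - 112)*108 = (2*(-4)*(1/9) - 112)*108 = (-8/9 - 112)*108 = -1016/9*108 = -12192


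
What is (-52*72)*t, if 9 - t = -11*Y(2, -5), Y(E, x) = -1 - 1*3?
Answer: 131040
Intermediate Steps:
Y(E, x) = -4 (Y(E, x) = -1 - 3 = -4)
t = -35 (t = 9 - (-11)*(-4) = 9 - 1*44 = 9 - 44 = -35)
(-52*72)*t = -52*72*(-35) = -3744*(-35) = 131040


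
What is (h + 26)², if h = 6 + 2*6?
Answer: 1936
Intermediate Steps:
h = 18 (h = 6 + 12 = 18)
(h + 26)² = (18 + 26)² = 44² = 1936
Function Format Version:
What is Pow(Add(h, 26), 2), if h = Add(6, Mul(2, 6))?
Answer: 1936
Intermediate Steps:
h = 18 (h = Add(6, 12) = 18)
Pow(Add(h, 26), 2) = Pow(Add(18, 26), 2) = Pow(44, 2) = 1936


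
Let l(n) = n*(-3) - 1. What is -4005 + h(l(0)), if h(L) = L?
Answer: -4006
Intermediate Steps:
l(n) = -1 - 3*n (l(n) = -3*n - 1 = -1 - 3*n)
-4005 + h(l(0)) = -4005 + (-1 - 3*0) = -4005 + (-1 + 0) = -4005 - 1 = -4006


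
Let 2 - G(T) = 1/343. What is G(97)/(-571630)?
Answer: -137/39213818 ≈ -3.4937e-6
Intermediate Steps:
G(T) = 685/343 (G(T) = 2 - 1/343 = 685/343)
G(97)/(-571630) = (685/343)/(-571630) = (685/343)*(-1/571630) = -137/39213818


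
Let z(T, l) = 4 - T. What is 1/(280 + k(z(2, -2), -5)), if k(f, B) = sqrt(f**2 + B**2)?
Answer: 280/78371 - sqrt(29)/78371 ≈ 0.0035040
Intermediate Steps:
k(f, B) = sqrt(B**2 + f**2)
1/(280 + k(z(2, -2), -5)) = 1/(280 + sqrt((-5)**2 + (4 - 1*2)**2)) = 1/(280 + sqrt(25 + (4 - 2)**2)) = 1/(280 + sqrt(25 + 2**2)) = 1/(280 + sqrt(25 + 4)) = 1/(280 + sqrt(29))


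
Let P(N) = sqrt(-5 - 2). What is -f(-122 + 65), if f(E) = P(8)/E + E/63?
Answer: 19/21 + I*sqrt(7)/57 ≈ 0.90476 + 0.046417*I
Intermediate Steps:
P(N) = I*sqrt(7) (P(N) = sqrt(-7) = I*sqrt(7))
f(E) = E/63 + I*sqrt(7)/E (f(E) = (I*sqrt(7))/E + E/63 = I*sqrt(7)/E + E*(1/63) = I*sqrt(7)/E + E/63 = E/63 + I*sqrt(7)/E)
-f(-122 + 65) = -((-122 + 65)/63 + I*sqrt(7)/(-122 + 65)) = -((1/63)*(-57) + I*sqrt(7)/(-57)) = -(-19/21 + I*sqrt(7)*(-1/57)) = -(-19/21 - I*sqrt(7)/57) = 19/21 + I*sqrt(7)/57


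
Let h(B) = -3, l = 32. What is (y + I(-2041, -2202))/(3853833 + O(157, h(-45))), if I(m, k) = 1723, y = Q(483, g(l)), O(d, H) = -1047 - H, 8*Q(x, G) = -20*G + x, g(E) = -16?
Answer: 14587/30822312 ≈ 0.00047326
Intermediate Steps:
Q(x, G) = -5*G/2 + x/8 (Q(x, G) = (-20*G + x)/8 = (x - 20*G)/8 = -5*G/2 + x/8)
y = 803/8 (y = -5/2*(-16) + (⅛)*483 = 40 + 483/8 = 803/8 ≈ 100.38)
(y + I(-2041, -2202))/(3853833 + O(157, h(-45))) = (803/8 + 1723)/(3853833 + (-1047 - 1*(-3))) = 14587/(8*(3853833 + (-1047 + 3))) = 14587/(8*(3853833 - 1044)) = (14587/8)/3852789 = (14587/8)*(1/3852789) = 14587/30822312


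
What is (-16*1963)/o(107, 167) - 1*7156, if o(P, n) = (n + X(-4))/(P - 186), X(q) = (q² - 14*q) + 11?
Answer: 346116/125 ≈ 2768.9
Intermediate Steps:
X(q) = 11 + q² - 14*q
o(P, n) = (83 + n)/(-186 + P) (o(P, n) = (n + (11 + (-4)² - 14*(-4)))/(P - 186) = (n + (11 + 16 + 56))/(-186 + P) = (n + 83)/(-186 + P) = (83 + n)/(-186 + P))
(-16*1963)/o(107, 167) - 1*7156 = (-16*1963)/(((83 + 167)/(-186 + 107))) - 1*7156 = -31408/(250/(-79)) - 7156 = -31408/((-1/79*250)) - 7156 = -31408/(-250/79) - 7156 = -31408*(-79/250) - 7156 = 1240616/125 - 7156 = 346116/125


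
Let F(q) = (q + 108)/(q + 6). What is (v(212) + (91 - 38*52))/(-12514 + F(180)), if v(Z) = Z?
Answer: 51863/387886 ≈ 0.13371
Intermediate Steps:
F(q) = (108 + q)/(6 + q)
(v(212) + (91 - 38*52))/(-12514 + F(180)) = (212 + (91 - 38*52))/(-12514 + (108 + 180)/(6 + 180)) = (212 + (91 - 1976))/(-12514 + 288/186) = (212 - 1885)/(-12514 + (1/186)*288) = -1673/(-12514 + 48/31) = -1673/(-387886/31) = -1673*(-31/387886) = 51863/387886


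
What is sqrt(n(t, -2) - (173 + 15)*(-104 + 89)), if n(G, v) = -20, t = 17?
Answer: 20*sqrt(7) ≈ 52.915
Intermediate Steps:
sqrt(n(t, -2) - (173 + 15)*(-104 + 89)) = sqrt(-20 - (173 + 15)*(-104 + 89)) = sqrt(-20 - 188*(-15)) = sqrt(-20 - 1*(-2820)) = sqrt(-20 + 2820) = sqrt(2800) = 20*sqrt(7)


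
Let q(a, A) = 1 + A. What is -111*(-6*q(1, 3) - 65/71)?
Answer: 196359/71 ≈ 2765.6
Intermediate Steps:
-111*(-6*q(1, 3) - 65/71) = -111*(-6*(1 + 3) - 65/71) = -111*(-6*4 - 65*1/71) = -111*(-24 - 65/71) = -111*(-1769/71) = 196359/71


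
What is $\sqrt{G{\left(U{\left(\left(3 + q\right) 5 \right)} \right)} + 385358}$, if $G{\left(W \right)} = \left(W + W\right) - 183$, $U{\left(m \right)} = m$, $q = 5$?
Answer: $\sqrt{385255} \approx 620.69$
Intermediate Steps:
$G{\left(W \right)} = -183 + 2 W$ ($G{\left(W \right)} = 2 W - 183 = -183 + 2 W$)
$\sqrt{G{\left(U{\left(\left(3 + q\right) 5 \right)} \right)} + 385358} = \sqrt{\left(-183 + 2 \left(3 + 5\right) 5\right) + 385358} = \sqrt{\left(-183 + 2 \cdot 8 \cdot 5\right) + 385358} = \sqrt{\left(-183 + 2 \cdot 40\right) + 385358} = \sqrt{\left(-183 + 80\right) + 385358} = \sqrt{-103 + 385358} = \sqrt{385255}$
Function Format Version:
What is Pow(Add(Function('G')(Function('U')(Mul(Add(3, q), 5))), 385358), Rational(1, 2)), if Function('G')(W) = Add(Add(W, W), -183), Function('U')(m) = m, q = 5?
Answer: Pow(385255, Rational(1, 2)) ≈ 620.69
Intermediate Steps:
Function('G')(W) = Add(-183, Mul(2, W)) (Function('G')(W) = Add(Mul(2, W), -183) = Add(-183, Mul(2, W)))
Pow(Add(Function('G')(Function('U')(Mul(Add(3, q), 5))), 385358), Rational(1, 2)) = Pow(Add(Add(-183, Mul(2, Mul(Add(3, 5), 5))), 385358), Rational(1, 2)) = Pow(Add(Add(-183, Mul(2, Mul(8, 5))), 385358), Rational(1, 2)) = Pow(Add(Add(-183, Mul(2, 40)), 385358), Rational(1, 2)) = Pow(Add(Add(-183, 80), 385358), Rational(1, 2)) = Pow(Add(-103, 385358), Rational(1, 2)) = Pow(385255, Rational(1, 2))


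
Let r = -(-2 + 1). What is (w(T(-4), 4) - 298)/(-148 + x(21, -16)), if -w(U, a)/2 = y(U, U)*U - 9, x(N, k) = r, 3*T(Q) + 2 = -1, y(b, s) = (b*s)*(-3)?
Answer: 286/147 ≈ 1.9456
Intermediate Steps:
y(b, s) = -3*b*s
T(Q) = -1 (T(Q) = -⅔ + (⅓)*(-1) = -⅔ - ⅓ = -1)
r = 1 (r = -1*(-1) = 1)
x(N, k) = 1
w(U, a) = 18 + 6*U³ (w(U, a) = -2*((-3*U*U)*U - 9) = -2*((-3*U²)*U - 9) = -2*(-3*U³ - 9) = -2*(-9 - 3*U³) = 18 + 6*U³)
(w(T(-4), 4) - 298)/(-148 + x(21, -16)) = ((18 + 6*(-1)³) - 298)/(-148 + 1) = ((18 + 6*(-1)) - 298)/(-147) = ((18 - 6) - 298)*(-1/147) = (12 - 298)*(-1/147) = -286*(-1/147) = 286/147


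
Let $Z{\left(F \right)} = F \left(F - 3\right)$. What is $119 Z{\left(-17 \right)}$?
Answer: $40460$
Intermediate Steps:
$Z{\left(F \right)} = F \left(-3 + F\right)$
$119 Z{\left(-17 \right)} = 119 \left(- 17 \left(-3 - 17\right)\right) = 119 \left(\left(-17\right) \left(-20\right)\right) = 119 \cdot 340 = 40460$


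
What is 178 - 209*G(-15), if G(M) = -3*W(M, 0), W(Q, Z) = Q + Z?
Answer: -9227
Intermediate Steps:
G(M) = -3*M (G(M) = -3*(M + 0) = -3*M)
178 - 209*G(-15) = 178 - (-627)*(-15) = 178 - 209*45 = 178 - 9405 = -9227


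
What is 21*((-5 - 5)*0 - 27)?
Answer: -567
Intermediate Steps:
21*((-5 - 5)*0 - 27) = 21*(-10*0 - 27) = 21*(0 - 27) = 21*(-27) = -567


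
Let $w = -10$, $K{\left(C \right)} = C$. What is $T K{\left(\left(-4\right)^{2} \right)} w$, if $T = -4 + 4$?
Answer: $0$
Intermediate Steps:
$T = 0$
$T K{\left(\left(-4\right)^{2} \right)} w = 0 \left(-4\right)^{2} \left(-10\right) = 0 \cdot 16 \left(-10\right) = 0 \left(-10\right) = 0$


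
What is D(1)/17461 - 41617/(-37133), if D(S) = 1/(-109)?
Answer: 79207476500/70673345117 ≈ 1.1208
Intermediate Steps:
D(S) = -1/109
D(1)/17461 - 41617/(-37133) = -1/109/17461 - 41617/(-37133) = -1/109*1/17461 - 41617*(-1/37133) = -1/1903249 + 41617/37133 = 79207476500/70673345117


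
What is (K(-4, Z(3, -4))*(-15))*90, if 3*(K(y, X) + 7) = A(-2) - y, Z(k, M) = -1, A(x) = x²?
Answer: 5850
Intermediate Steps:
K(y, X) = -17/3 - y/3 (K(y, X) = -7 + ((-2)² - y)/3 = -7 + (4 - y)/3 = -7 + (4/3 - y/3) = -17/3 - y/3)
(K(-4, Z(3, -4))*(-15))*90 = ((-17/3 - ⅓*(-4))*(-15))*90 = ((-17/3 + 4/3)*(-15))*90 = -13/3*(-15)*90 = 65*90 = 5850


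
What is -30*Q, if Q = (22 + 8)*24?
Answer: -21600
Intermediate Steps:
Q = 720 (Q = 30*24 = 720)
-30*Q = -30*720 = -21600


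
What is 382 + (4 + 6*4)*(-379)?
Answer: -10230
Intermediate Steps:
382 + (4 + 6*4)*(-379) = 382 + (4 + 24)*(-379) = 382 + 28*(-379) = 382 - 10612 = -10230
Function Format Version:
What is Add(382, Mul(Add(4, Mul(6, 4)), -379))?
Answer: -10230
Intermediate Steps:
Add(382, Mul(Add(4, Mul(6, 4)), -379)) = Add(382, Mul(Add(4, 24), -379)) = Add(382, Mul(28, -379)) = Add(382, -10612) = -10230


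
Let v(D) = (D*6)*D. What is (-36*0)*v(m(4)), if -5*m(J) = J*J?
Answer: 0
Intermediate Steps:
m(J) = -J²/5 (m(J) = -J*J/5 = -J²/5)
v(D) = 6*D² (v(D) = (6*D)*D = 6*D²)
(-36*0)*v(m(4)) = (-36*0)*(6*(-⅕*4²)²) = 0*(6*(-⅕*16)²) = 0*(6*(-16/5)²) = 0*(6*(256/25)) = 0*(1536/25) = 0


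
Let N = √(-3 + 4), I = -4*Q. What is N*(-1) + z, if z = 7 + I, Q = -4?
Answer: 22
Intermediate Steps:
I = 16 (I = -4*(-4) = 16)
N = 1 (N = √1 = 1)
z = 23 (z = 7 + 16 = 23)
N*(-1) + z = 1*(-1) + 23 = -1 + 23 = 22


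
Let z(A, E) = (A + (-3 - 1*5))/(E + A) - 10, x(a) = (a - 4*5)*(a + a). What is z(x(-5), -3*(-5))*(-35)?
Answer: 16856/53 ≈ 318.04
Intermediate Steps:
x(a) = 2*a*(-20 + a) (x(a) = (a - 20)*(2*a) = (-20 + a)*(2*a) = 2*a*(-20 + a))
z(A, E) = -10 + (-8 + A)/(A + E) (z(A, E) = (A + (-3 - 5))/(A + E) - 10 = (A - 8)/(A + E) - 10 = (-8 + A)/(A + E) - 10 = -10 + (-8 + A)/(A + E))
z(x(-5), -3*(-5))*(-35) = ((-8 - (-30)*(-5) - 18*(-5)*(-20 - 5))/(2*(-5)*(-20 - 5) - 3*(-5)))*(-35) = ((-8 - 10*15 - 18*(-5)*(-25))/(2*(-5)*(-25) + 15))*(-35) = ((-8 - 150 - 9*250)/(250 + 15))*(-35) = ((-8 - 150 - 2250)/265)*(-35) = ((1/265)*(-2408))*(-35) = -2408/265*(-35) = 16856/53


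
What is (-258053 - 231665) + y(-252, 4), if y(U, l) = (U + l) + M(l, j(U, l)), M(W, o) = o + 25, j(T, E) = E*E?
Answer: -489925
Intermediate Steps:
j(T, E) = E²
M(W, o) = 25 + o
y(U, l) = 25 + U + l + l² (y(U, l) = (U + l) + (25 + l²) = 25 + U + l + l²)
(-258053 - 231665) + y(-252, 4) = (-258053 - 231665) + (25 - 252 + 4 + 4²) = -489718 + (25 - 252 + 4 + 16) = -489718 - 207 = -489925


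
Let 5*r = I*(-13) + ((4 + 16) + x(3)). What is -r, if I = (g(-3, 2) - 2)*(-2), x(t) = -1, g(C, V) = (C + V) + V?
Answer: 7/5 ≈ 1.4000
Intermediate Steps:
g(C, V) = C + 2*V
I = 2 (I = ((-3 + 2*2) - 2)*(-2) = ((-3 + 4) - 2)*(-2) = (1 - 2)*(-2) = -1*(-2) = 2)
r = -7/5 (r = (2*(-13) + ((4 + 16) - 1))/5 = (-26 + (20 - 1))/5 = (-26 + 19)/5 = (1/5)*(-7) = -7/5 ≈ -1.4000)
-r = -1*(-7/5) = 7/5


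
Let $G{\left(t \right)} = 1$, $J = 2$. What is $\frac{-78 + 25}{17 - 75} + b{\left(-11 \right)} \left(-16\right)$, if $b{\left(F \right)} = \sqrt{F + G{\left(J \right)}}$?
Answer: $\frac{53}{58} - 16 i \sqrt{10} \approx 0.91379 - 50.596 i$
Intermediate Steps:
$b{\left(F \right)} = \sqrt{1 + F}$ ($b{\left(F \right)} = \sqrt{F + 1} = \sqrt{1 + F}$)
$\frac{-78 + 25}{17 - 75} + b{\left(-11 \right)} \left(-16\right) = \frac{-78 + 25}{17 - 75} + \sqrt{1 - 11} \left(-16\right) = - \frac{53}{-58} + \sqrt{-10} \left(-16\right) = \left(-53\right) \left(- \frac{1}{58}\right) + i \sqrt{10} \left(-16\right) = \frac{53}{58} - 16 i \sqrt{10}$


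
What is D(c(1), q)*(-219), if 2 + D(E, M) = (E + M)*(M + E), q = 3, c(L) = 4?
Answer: -10293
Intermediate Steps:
D(E, M) = -2 + (E + M)² (D(E, M) = -2 + (E + M)*(M + E) = -2 + (E + M)*(E + M) = -2 + (E + M)²)
D(c(1), q)*(-219) = (-2 + (4 + 3)²)*(-219) = (-2 + 7²)*(-219) = (-2 + 49)*(-219) = 47*(-219) = -10293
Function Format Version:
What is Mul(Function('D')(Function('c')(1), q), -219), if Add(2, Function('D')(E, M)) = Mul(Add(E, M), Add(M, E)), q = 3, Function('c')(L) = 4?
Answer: -10293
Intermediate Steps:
Function('D')(E, M) = Add(-2, Pow(Add(E, M), 2)) (Function('D')(E, M) = Add(-2, Mul(Add(E, M), Add(M, E))) = Add(-2, Mul(Add(E, M), Add(E, M))) = Add(-2, Pow(Add(E, M), 2)))
Mul(Function('D')(Function('c')(1), q), -219) = Mul(Add(-2, Pow(Add(4, 3), 2)), -219) = Mul(Add(-2, Pow(7, 2)), -219) = Mul(Add(-2, 49), -219) = Mul(47, -219) = -10293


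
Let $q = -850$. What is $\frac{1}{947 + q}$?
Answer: $\frac{1}{97} \approx 0.010309$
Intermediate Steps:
$\frac{1}{947 + q} = \frac{1}{947 - 850} = \frac{1}{97}$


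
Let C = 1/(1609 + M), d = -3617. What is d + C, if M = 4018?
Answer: -20352858/5627 ≈ -3617.0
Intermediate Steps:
C = 1/5627 (C = 1/(1609 + 4018) = 1/5627 ≈ 0.00017771)
d + C = -3617 + 1/5627 = -20352858/5627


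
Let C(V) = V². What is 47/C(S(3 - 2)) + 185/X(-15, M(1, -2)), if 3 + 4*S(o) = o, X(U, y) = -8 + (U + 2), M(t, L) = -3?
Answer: 3763/21 ≈ 179.19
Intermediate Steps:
X(U, y) = -6 + U (X(U, y) = -8 + (2 + U) = -6 + U)
S(o) = -¾ + o/4
47/C(S(3 - 2)) + 185/X(-15, M(1, -2)) = 47/((-¾ + (3 - 2)/4)²) + 185/(-6 - 15) = 47/((-¾ + (¼)*1)²) + 185/(-21) = 47/((-¾ + ¼)²) + 185*(-1/21) = 47/((-½)²) - 185/21 = 47/(¼) - 185/21 = 47*4 - 185/21 = 188 - 185/21 = 3763/21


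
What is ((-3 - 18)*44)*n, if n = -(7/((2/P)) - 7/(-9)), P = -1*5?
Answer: -46354/3 ≈ -15451.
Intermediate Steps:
P = -5
n = 301/18 (n = -(7/((2/(-5))) - 7/(-9)) = -(7/((2*(-1/5))) - 7*(-1/9)) = -(7/(-2/5) + 7/9) = -(7*(-5/2) + 7/9) = -(-35/2 + 7/9) = -1*(-301/18) = 301/18 ≈ 16.722)
((-3 - 18)*44)*n = ((-3 - 18)*44)*(301/18) = -21*44*(301/18) = -924*301/18 = -46354/3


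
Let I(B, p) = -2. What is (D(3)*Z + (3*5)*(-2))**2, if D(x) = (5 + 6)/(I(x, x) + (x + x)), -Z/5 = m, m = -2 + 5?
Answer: 81225/16 ≈ 5076.6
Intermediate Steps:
m = 3
Z = -15 (Z = -5*3 = -15)
D(x) = 11/(-2 + 2*x) (D(x) = (5 + 6)/(-2 + (x + x)) = 11/(-2 + 2*x))
(D(3)*Z + (3*5)*(-2))**2 = ((11/(2*(-1 + 3)))*(-15) + (3*5)*(-2))**2 = (((11/2)/2)*(-15) + 15*(-2))**2 = (((11/2)*(1/2))*(-15) - 30)**2 = ((11/4)*(-15) - 30)**2 = (-165/4 - 30)**2 = (-285/4)**2 = 81225/16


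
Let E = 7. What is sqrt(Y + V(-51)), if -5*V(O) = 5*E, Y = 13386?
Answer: sqrt(13379) ≈ 115.67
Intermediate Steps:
V(O) = -7
sqrt(Y + V(-51)) = sqrt(13386 - 7) = sqrt(13379)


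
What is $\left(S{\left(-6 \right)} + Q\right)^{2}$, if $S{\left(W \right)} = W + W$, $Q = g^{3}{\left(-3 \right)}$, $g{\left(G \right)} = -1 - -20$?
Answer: $46881409$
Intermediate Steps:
$g{\left(G \right)} = 19$ ($g{\left(G \right)} = -1 + 20 = 19$)
$Q = 6859$ ($Q = 19^{3} = 6859$)
$S{\left(W \right)} = 2 W$
$\left(S{\left(-6 \right)} + Q\right)^{2} = \left(2 \left(-6\right) + 6859\right)^{2} = \left(-12 + 6859\right)^{2} = 6847^{2} = 46881409$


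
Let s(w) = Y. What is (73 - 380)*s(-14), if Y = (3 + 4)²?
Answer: -15043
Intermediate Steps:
Y = 49 (Y = 7² = 49)
s(w) = 49
(73 - 380)*s(-14) = (73 - 380)*49 = -307*49 = -15043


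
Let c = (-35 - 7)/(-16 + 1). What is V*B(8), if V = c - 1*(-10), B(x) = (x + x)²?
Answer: 16384/5 ≈ 3276.8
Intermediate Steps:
c = 14/5 (c = -42/(-15) = -42*(-1/15) = 14/5 ≈ 2.8000)
B(x) = 4*x² (B(x) = (2*x)² = 4*x²)
V = 64/5 (V = 14/5 - 1*(-10) = 14/5 + 10 = 64/5 ≈ 12.800)
V*B(8) = 64*(4*8²)/5 = 64*(4*64)/5 = (64/5)*256 = 16384/5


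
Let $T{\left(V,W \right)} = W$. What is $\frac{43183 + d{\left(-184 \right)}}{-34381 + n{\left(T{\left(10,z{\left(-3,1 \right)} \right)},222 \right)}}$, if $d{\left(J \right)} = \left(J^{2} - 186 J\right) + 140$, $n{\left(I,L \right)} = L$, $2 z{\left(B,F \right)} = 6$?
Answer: $- \frac{111403}{34159} \approx -3.2613$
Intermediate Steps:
$z{\left(B,F \right)} = 3$ ($z{\left(B,F \right)} = \frac{1}{2} \cdot 6 = 3$)
$d{\left(J \right)} = 140 + J^{2} - 186 J$
$\frac{43183 + d{\left(-184 \right)}}{-34381 + n{\left(T{\left(10,z{\left(-3,1 \right)} \right)},222 \right)}} = \frac{43183 + \left(140 + \left(-184\right)^{2} - -34224\right)}{-34381 + 222} = \frac{43183 + \left(140 + 33856 + 34224\right)}{-34159} = \left(43183 + 68220\right) \left(- \frac{1}{34159}\right) = 111403 \left(- \frac{1}{34159}\right) = - \frac{111403}{34159}$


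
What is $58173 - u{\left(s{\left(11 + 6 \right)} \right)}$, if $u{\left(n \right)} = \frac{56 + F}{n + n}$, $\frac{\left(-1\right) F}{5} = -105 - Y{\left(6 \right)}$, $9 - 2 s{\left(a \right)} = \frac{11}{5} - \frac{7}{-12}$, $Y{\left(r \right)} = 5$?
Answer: $\frac{21662169}{373} \approx 58076.0$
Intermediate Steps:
$s{\left(a \right)} = \frac{373}{120}$ ($s{\left(a \right)} = \frac{9}{2} - \frac{\frac{11}{5} - \frac{7}{-12}}{2} = \frac{9}{2} - \frac{11 \cdot \frac{1}{5} - - \frac{7}{12}}{2} = \frac{9}{2} - \frac{\frac{11}{5} + \frac{7}{12}}{2} = \frac{9}{2} - \frac{167}{120} = \frac{373}{120}$)
$F = 550$ ($F = - 5 \left(-105 - 5\right) = \left(-5\right) \left(-110\right) = 550$)
$u{\left(n \right)} = \frac{303}{n}$ ($u{\left(n \right)} = \frac{56 + 550}{n + n} = \frac{606}{2 n} = 606 \frac{1}{2 n} = \frac{303}{n}$)
$58173 - u{\left(s{\left(11 + 6 \right)} \right)} = 58173 - \frac{303}{\frac{373}{120}} = 58173 - 303 \cdot \frac{120}{373} = 58173 - \frac{36360}{373} = \frac{21662169}{373}$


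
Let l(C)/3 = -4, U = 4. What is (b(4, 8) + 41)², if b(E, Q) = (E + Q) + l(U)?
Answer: 1681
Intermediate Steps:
l(C) = -12 (l(C) = 3*(-4) = -12)
b(E, Q) = -12 + E + Q (b(E, Q) = (E + Q) - 12 = -12 + E + Q)
(b(4, 8) + 41)² = ((-12 + 4 + 8) + 41)² = (0 + 41)² = 41² = 1681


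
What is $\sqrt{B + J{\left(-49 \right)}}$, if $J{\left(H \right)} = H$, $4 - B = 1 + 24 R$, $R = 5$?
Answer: $i \sqrt{166} \approx 12.884 i$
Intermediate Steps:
$B = -117$ ($B = 4 - \left(1 + 24 \cdot 5\right) = 4 - \left(1 + 120\right) = 4 - 121 = -117$)
$\sqrt{B + J{\left(-49 \right)}} = \sqrt{-117 - 49} = \sqrt{-166} = i \sqrt{166}$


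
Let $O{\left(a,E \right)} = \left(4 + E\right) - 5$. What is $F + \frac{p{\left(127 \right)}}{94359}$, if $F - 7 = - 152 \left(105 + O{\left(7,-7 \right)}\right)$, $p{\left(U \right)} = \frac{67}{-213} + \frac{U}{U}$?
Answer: $- \frac{296191108033}{20098467} \approx -14737.0$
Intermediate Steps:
$p{\left(U \right)} = \frac{146}{213}$ ($p{\left(U \right)} = 67 \left(- \frac{1}{213}\right) + 1 = - \frac{67}{213} + 1 = \frac{146}{213}$)
$O{\left(a,E \right)} = -1 + E$
$F = -14737$ ($F = 7 - 152 \left(105 - 8\right) = 7 - 14744 = -14737$)
$F + \frac{p{\left(127 \right)}}{94359} = -14737 + \frac{146}{213 \cdot 94359} = -14737 + \frac{146}{213} \cdot \frac{1}{94359} = -14737 + \frac{146}{20098467} = - \frac{296191108033}{20098467}$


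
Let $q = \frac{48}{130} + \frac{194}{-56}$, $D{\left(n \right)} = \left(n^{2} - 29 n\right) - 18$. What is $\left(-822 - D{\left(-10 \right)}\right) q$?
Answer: $\frac{3362901}{910} \approx 3695.5$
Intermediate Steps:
$D{\left(n \right)} = -18 + n^{2} - 29 n$
$q = - \frac{5633}{1820}$ ($q = 48 \cdot \frac{1}{130} + 194 \left(- \frac{1}{56}\right) = \frac{24}{65} - \frac{97}{28} = - \frac{5633}{1820} \approx -3.0951$)
$\left(-822 - D{\left(-10 \right)}\right) q = \left(-822 - \left(-18 + \left(-10\right)^{2} - -290\right)\right) \left(- \frac{5633}{1820}\right) = \left(-822 - \left(-18 + 100 + 290\right)\right) \left(- \frac{5633}{1820}\right) = \left(-822 - 372\right) \left(- \frac{5633}{1820}\right) = \left(-1194\right) \left(- \frac{5633}{1820}\right) = \frac{3362901}{910}$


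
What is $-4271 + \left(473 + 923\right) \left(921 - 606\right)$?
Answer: $435469$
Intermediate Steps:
$-4271 + \left(473 + 923\right) \left(921 - 606\right) = -4271 + 1396 \cdot 315 = -4271 + 439740 = 435469$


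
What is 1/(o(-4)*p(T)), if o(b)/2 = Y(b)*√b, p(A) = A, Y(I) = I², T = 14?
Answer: -I/896 ≈ -0.0011161*I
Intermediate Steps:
o(b) = 2*b^(5/2) (o(b) = 2*(b²*√b) = 2*b^(5/2))
1/(o(-4)*p(T)) = 1/((2*(-4)^(5/2))*14) = 1/((2*(32*I))*14) = 1/((64*I)*14) = 1/(896*I) = -I/896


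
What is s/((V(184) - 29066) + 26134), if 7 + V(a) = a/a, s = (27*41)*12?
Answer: -6642/1469 ≈ -4.5214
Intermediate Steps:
s = 13284 (s = 1107*12 = 13284)
V(a) = -6 (V(a) = -7 + a/a = -7 + 1 = -6)
s/((V(184) - 29066) + 26134) = 13284/((-6 - 29066) + 26134) = 13284/(-29072 + 26134) = 13284/(-2938) = 13284*(-1/2938) = -6642/1469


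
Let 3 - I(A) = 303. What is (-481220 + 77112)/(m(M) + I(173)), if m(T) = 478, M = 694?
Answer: -202054/89 ≈ -2270.3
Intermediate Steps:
I(A) = -300 (I(A) = 3 - 1*303 = 3 - 303 = -300)
(-481220 + 77112)/(m(M) + I(173)) = (-481220 + 77112)/(478 - 300) = -404108/178 = -404108*1/178 = -202054/89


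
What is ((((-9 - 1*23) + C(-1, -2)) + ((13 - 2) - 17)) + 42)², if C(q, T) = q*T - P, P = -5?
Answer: 121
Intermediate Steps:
C(q, T) = 5 + T*q (C(q, T) = q*T - 1*(-5) = T*q + 5 = 5 + T*q)
((((-9 - 1*23) + C(-1, -2)) + ((13 - 2) - 17)) + 42)² = ((((-9 - 1*23) + (5 - 2*(-1))) + ((13 - 2) - 17)) + 42)² = ((((-9 - 23) + (5 + 2)) + (11 - 17)) + 42)² = (((-32 + 7) - 6) + 42)² = ((-25 - 6) + 42)² = (-31 + 42)² = 11² = 121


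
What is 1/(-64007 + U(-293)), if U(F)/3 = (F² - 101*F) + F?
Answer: 1/281440 ≈ 3.5532e-6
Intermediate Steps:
U(F) = -300*F + 3*F² (U(F) = 3*((F² - 101*F) + F) = 3*(F² - 100*F) = -300*F + 3*F²)
1/(-64007 + U(-293)) = 1/(-64007 + 3*(-293)*(-100 - 293)) = 1/(-64007 + 3*(-293)*(-393)) = 1/(-64007 + 345447) = 1/281440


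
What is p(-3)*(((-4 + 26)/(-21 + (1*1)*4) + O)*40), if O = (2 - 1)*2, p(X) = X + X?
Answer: -2880/17 ≈ -169.41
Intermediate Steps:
p(X) = 2*X
O = 2 (O = 1*2 = 2)
p(-3)*(((-4 + 26)/(-21 + (1*1)*4) + O)*40) = (2*(-3))*(((-4 + 26)/(-21 + (1*1)*4) + 2)*40) = -6*(22/(-21 + 1*4) + 2)*40 = -6*(22/(-21 + 4) + 2)*40 = -6*(22/(-17) + 2)*40 = -6*(22*(-1/17) + 2)*40 = -6*(-22/17 + 2)*40 = -72*40/17 = -6*480/17 = -2880/17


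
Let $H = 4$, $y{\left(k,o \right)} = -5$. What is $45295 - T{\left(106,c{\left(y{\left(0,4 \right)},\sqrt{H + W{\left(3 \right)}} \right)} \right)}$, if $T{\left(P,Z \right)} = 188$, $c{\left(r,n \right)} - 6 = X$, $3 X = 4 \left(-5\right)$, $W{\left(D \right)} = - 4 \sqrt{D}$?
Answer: $45107$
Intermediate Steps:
$X = - \frac{20}{3}$ ($X = \frac{4 \left(-5\right)}{3} = \frac{1}{3} \left(-20\right) = - \frac{20}{3} \approx -6.6667$)
$c{\left(r,n \right)} = - \frac{2}{3}$ ($c{\left(r,n \right)} = 6 - \frac{20}{3} = - \frac{2}{3}$)
$45295 - T{\left(106,c{\left(y{\left(0,4 \right)},\sqrt{H + W{\left(3 \right)}} \right)} \right)} = 45295 - 188 = 45107$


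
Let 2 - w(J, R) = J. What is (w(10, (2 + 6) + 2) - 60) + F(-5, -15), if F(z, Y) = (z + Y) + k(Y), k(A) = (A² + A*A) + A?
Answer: 347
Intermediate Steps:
w(J, R) = 2 - J
k(A) = A + 2*A² (k(A) = (A² + A²) + A = 2*A² + A = A + 2*A²)
F(z, Y) = Y + z + Y*(1 + 2*Y) (F(z, Y) = (z + Y) + Y*(1 + 2*Y) = (Y + z) + Y*(1 + 2*Y) = Y + z + Y*(1 + 2*Y))
(w(10, (2 + 6) + 2) - 60) + F(-5, -15) = ((2 - 1*10) - 60) + (-15 - 5 - 15*(1 + 2*(-15))) = ((2 - 10) - 60) + (-15 - 5 - 15*(1 - 30)) = (-8 - 60) + (-15 - 5 - 15*(-29)) = -68 + (-15 - 5 + 435) = -68 + 415 = 347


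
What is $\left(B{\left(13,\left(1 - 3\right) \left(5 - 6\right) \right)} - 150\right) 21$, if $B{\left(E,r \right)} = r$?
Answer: $-3108$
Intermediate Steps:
$\left(B{\left(13,\left(1 - 3\right) \left(5 - 6\right) \right)} - 150\right) 21 = \left(\left(1 - 3\right) \left(5 - 6\right) - 150\right) 21 = \left(\left(-2\right) \left(-1\right) - 150\right) 21 = \left(2 - 150\right) 21 = \left(-148\right) 21 = -3108$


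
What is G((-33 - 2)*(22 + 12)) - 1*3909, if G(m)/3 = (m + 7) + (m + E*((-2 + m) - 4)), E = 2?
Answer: -18204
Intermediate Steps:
G(m) = -15 + 12*m (G(m) = 3*((m + 7) + (m + 2*((-2 + m) - 4))) = 3*((7 + m) + (m + 2*(-6 + m))) = 3*((7 + m) + (m + (-12 + 2*m))) = 3*((7 + m) + (-12 + 3*m)) = 3*(-5 + 4*m) = -15 + 12*m)
G((-33 - 2)*(22 + 12)) - 1*3909 = (-15 + 12*((-33 - 2)*(22 + 12))) - 1*3909 = (-15 + 12*(-35*34)) - 3909 = (-15 + 12*(-1190)) - 3909 = (-15 - 14280) - 3909 = -14295 - 3909 = -18204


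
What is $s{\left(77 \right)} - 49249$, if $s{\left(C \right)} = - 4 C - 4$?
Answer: $-49561$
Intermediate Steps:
$s{\left(C \right)} = -4 - 4 C$
$s{\left(77 \right)} - 49249 = \left(-4 - 308\right) - 49249 = -312 - 49249 = -49561$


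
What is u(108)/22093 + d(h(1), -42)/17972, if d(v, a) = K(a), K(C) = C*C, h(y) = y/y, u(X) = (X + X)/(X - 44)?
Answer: 78065415/794110792 ≈ 0.098305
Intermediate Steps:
u(X) = 2*X/(-44 + X) (u(X) = (2*X)/(-44 + X) = 2*X/(-44 + X))
h(y) = 1
K(C) = C**2
d(v, a) = a**2
u(108)/22093 + d(h(1), -42)/17972 = (2*108/(-44 + 108))/22093 + (-42)**2/17972 = (2*108/64)*(1/22093) + 1764*(1/17972) = (2*108*(1/64))*(1/22093) + 441/4493 = (27/8)*(1/22093) + 441/4493 = 27/176744 + 441/4493 = 78065415/794110792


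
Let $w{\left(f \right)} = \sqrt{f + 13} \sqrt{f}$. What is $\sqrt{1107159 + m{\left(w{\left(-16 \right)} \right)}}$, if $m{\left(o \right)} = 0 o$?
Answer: $17 \sqrt{3831} \approx 1052.2$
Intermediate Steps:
$w{\left(f \right)} = \sqrt{f} \sqrt{13 + f}$ ($w{\left(f \right)} = \sqrt{13 + f} \sqrt{f} = \sqrt{f} \sqrt{13 + f}$)
$m{\left(o \right)} = 0$
$\sqrt{1107159 + m{\left(w{\left(-16 \right)} \right)}} = \sqrt{1107159 + 0} = \sqrt{1107159} = 17 \sqrt{3831}$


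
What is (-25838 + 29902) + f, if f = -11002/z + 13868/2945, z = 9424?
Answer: 95831279/23560 ≈ 4067.5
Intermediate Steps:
f = 83439/23560 (f = -11002/9424 + 13868/2945 = -11002*1/9424 + 13868*(1/2945) = -5501/4712 + 13868/2945 = 83439/23560 ≈ 3.5416)
(-25838 + 29902) + f = (-25838 + 29902) + 83439/23560 = 4064 + 83439/23560 = 95831279/23560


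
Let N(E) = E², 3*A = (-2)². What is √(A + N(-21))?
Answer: √3981/3 ≈ 21.032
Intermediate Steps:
A = 4/3 (A = (⅓)*(-2)² = (⅓)*4 = 4/3 ≈ 1.3333)
√(A + N(-21)) = √(4/3 + (-21)²) = √(4/3 + 441) = √(1327/3) = √3981/3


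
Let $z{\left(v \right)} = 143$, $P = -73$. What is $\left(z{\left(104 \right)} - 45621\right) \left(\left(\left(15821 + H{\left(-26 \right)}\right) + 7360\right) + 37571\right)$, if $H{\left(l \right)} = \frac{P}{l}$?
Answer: $- \frac{35919092875}{13} \approx -2.763 \cdot 10^{9}$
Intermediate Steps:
$H{\left(l \right)} = - \frac{73}{l}$
$\left(z{\left(104 \right)} - 45621\right) \left(\left(\left(15821 + H{\left(-26 \right)}\right) + 7360\right) + 37571\right) = \left(143 - 45621\right) \left(\left(\left(15821 - \frac{73}{-26}\right) + 7360\right) + 37571\right) = - 45478 \left(\left(\left(15821 - - \frac{73}{26}\right) + 7360\right) + 37571\right) = - 45478 \left(\left(\left(15821 + \frac{73}{26}\right) + 7360\right) + 37571\right) = - 45478 \left(\left(\frac{411419}{26} + 7360\right) + 37571\right) = - 45478 \left(\frac{602779}{26} + 37571\right) = \left(-45478\right) \frac{1579625}{26} = - \frac{35919092875}{13}$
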